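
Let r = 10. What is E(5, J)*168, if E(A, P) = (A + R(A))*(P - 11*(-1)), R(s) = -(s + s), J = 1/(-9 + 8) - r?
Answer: 0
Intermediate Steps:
J = -11 (J = 1/(-9 + 8) - 1*10 = 1/(-1) - 10 = -1 - 10 = -11)
R(s) = -2*s
E(A, P) = -A*(11 + P) (E(A, P) = (A - 2*A)*(P - 11*(-1)) = (-A)*(P + 11) = (-A)*(11 + P) = -A*(11 + P))
E(5, J)*168 = (5*(-11 - 1*(-11)))*168 = (5*(-11 + 11))*168 = (5*0)*168 = 0*168 = 0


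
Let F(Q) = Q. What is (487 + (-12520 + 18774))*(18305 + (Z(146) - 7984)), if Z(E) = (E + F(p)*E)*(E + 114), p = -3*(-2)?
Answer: 1860792381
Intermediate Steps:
p = 6
Z(E) = 7*E*(114 + E) (Z(E) = (E + 6*E)*(E + 114) = (7*E)*(114 + E) = 7*E*(114 + E))
(487 + (-12520 + 18774))*(18305 + (Z(146) - 7984)) = (487 + (-12520 + 18774))*(18305 + (7*146*(114 + 146) - 7984)) = (487 + 6254)*(18305 + (7*146*260 - 7984)) = 6741*(18305 + (265720 - 7984)) = 6741*(18305 + 257736) = 6741*276041 = 1860792381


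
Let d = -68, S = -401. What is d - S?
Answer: 333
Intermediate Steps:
d - S = -68 - 1*(-401) = -68 + 401 = 333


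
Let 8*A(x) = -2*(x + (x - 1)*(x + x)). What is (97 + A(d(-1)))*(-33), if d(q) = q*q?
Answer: -12771/4 ≈ -3192.8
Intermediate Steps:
d(q) = q**2
A(x) = -x/4 - x*(-1 + x)/2 (A(x) = (-2*(x + (x - 1)*(x + x)))/8 = (-2*(x + (-1 + x)*(2*x)))/8 = (-2*(x + 2*x*(-1 + x)))/8 = (-2*x - 4*x*(-1 + x))/8 = -x/4 - x*(-1 + x)/2)
(97 + A(d(-1)))*(-33) = (97 + (1/4)*(-1)**2*(1 - 2*(-1)**2))*(-33) = (97 + (1/4)*1*(1 - 2*1))*(-33) = (97 + (1/4)*1*(1 - 2))*(-33) = (97 + (1/4)*1*(-1))*(-33) = (97 - 1/4)*(-33) = (387/4)*(-33) = -12771/4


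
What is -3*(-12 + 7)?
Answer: 15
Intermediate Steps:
-3*(-12 + 7) = -3*(-5) = 15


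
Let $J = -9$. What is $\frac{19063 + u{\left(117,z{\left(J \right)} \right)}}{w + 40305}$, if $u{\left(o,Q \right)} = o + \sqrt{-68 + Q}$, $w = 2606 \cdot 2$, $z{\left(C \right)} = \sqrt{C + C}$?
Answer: $\frac{19180}{45517} + \frac{\sqrt{-68 + 3 i \sqrt{2}}}{45517} \approx 0.42139 + 0.00018126 i$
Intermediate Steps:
$z{\left(C \right)} = \sqrt{2} \sqrt{C}$ ($z{\left(C \right)} = \sqrt{2 C} = \sqrt{2} \sqrt{C}$)
$w = 5212$
$\frac{19063 + u{\left(117,z{\left(J \right)} \right)}}{w + 40305} = \frac{19063 + \left(117 + \sqrt{-68 + \sqrt{2} \sqrt{-9}}\right)}{5212 + 40305} = \frac{19063 + \left(117 + \sqrt{-68 + \sqrt{2} \cdot 3 i}\right)}{45517} = \left(19063 + \left(117 + \sqrt{-68 + 3 i \sqrt{2}}\right)\right) \frac{1}{45517} = \left(19180 + \sqrt{-68 + 3 i \sqrt{2}}\right) \frac{1}{45517} = \frac{19180}{45517} + \frac{\sqrt{-68 + 3 i \sqrt{2}}}{45517}$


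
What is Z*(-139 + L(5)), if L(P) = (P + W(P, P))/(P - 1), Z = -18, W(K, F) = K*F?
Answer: 2367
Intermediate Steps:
W(K, F) = F*K
L(P) = (P + P²)/(-1 + P) (L(P) = (P + P*P)/(P - 1) = (P + P²)/(-1 + P))
Z*(-139 + L(5)) = -18*(-139 + 5*(1 + 5)/(-1 + 5)) = -18*(-139 + 5*6/4) = -18*(-139 + 5*(¼)*6) = -18*(-139 + 15/2) = -18*(-263/2) = 2367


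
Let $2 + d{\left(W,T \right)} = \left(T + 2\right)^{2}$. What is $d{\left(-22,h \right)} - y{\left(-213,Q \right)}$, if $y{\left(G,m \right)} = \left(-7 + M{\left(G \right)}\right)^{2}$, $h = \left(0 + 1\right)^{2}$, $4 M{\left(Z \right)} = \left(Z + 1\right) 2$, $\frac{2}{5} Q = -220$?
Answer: $-12762$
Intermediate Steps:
$Q = -550$ ($Q = \frac{5}{2} \left(-220\right) = -550$)
$M{\left(Z \right)} = \frac{1}{2} + \frac{Z}{2}$ ($M{\left(Z \right)} = \frac{\left(Z + 1\right) 2}{4} = \frac{\left(1 + Z\right) 2}{4} = \frac{2 + 2 Z}{4} = \frac{1}{2} + \frac{Z}{2}$)
$h = 1$ ($h = 1^{2} = 1$)
$y{\left(G,m \right)} = \left(- \frac{13}{2} + \frac{G}{2}\right)^{2}$ ($y{\left(G,m \right)} = \left(-7 + \left(\frac{1}{2} + \frac{G}{2}\right)\right)^{2} = \left(- \frac{13}{2} + \frac{G}{2}\right)^{2}$)
$d{\left(W,T \right)} = -2 + \left(2 + T\right)^{2}$ ($d{\left(W,T \right)} = -2 + \left(T + 2\right)^{2} = -2 + \left(2 + T\right)^{2}$)
$d{\left(-22,h \right)} - y{\left(-213,Q \right)} = \left(-2 + \left(2 + 1\right)^{2}\right) - \frac{\left(-13 - 213\right)^{2}}{4} = \left(-2 + 3^{2}\right) - \frac{\left(-226\right)^{2}}{4} = \left(-2 + 9\right) - \frac{1}{4} \cdot 51076 = 7 - 12769 = -12762$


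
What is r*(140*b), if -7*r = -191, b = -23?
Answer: -87860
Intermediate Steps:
r = 191/7 (r = -⅐*(-191) = 191/7 ≈ 27.286)
r*(140*b) = 191*(140*(-23))/7 = (191/7)*(-3220) = -87860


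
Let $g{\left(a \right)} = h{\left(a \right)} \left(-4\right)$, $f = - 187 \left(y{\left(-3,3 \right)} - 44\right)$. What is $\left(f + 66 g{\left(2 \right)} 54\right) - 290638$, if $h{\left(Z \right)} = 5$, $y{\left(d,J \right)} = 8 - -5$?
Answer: $-356121$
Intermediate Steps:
$y{\left(d,J \right)} = 13$ ($y{\left(d,J \right)} = 8 + 5 = 13$)
$f = 5797$ ($f = - 187 \left(13 - 44\right) = \left(-187\right) \left(-31\right) = 5797$)
$g{\left(a \right)} = -20$ ($g{\left(a \right)} = 5 \left(-4\right) = -20$)
$\left(f + 66 g{\left(2 \right)} 54\right) - 290638 = \left(5797 + 66 \left(-20\right) 54\right) - 290638 = \left(5797 - 71280\right) - 290638 = -65483 - 290638 = -356121$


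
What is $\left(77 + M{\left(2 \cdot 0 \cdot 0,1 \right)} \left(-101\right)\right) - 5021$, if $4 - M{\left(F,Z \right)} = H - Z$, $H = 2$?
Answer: $-5247$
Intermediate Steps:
$M{\left(F,Z \right)} = 2 + Z$ ($M{\left(F,Z \right)} = 4 - \left(2 - Z\right) = 4 + \left(-2 + Z\right) = 2 + Z$)
$\left(77 + M{\left(2 \cdot 0 \cdot 0,1 \right)} \left(-101\right)\right) - 5021 = \left(77 + \left(2 + 1\right) \left(-101\right)\right) - 5021 = \left(77 + 3 \left(-101\right)\right) - 5021 = \left(77 - 303\right) - 5021 = -226 - 5021 = -5247$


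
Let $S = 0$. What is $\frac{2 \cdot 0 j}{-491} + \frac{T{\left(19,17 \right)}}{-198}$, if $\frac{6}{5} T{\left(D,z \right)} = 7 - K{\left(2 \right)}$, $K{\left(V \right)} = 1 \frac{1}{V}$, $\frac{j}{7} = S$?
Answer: $- \frac{65}{2376} \approx -0.027357$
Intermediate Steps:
$j = 0$ ($j = 7 \cdot 0 = 0$)
$K{\left(V \right)} = \frac{1}{V}$
$T{\left(D,z \right)} = \frac{65}{12}$ ($T{\left(D,z \right)} = \frac{5 \left(7 - \frac{1}{2}\right)}{6} = \frac{5}{6} \cdot \frac{13}{2} = \frac{65}{12}$)
$\frac{2 \cdot 0 j}{-491} + \frac{T{\left(19,17 \right)}}{-198} = \frac{2 \cdot 0 \cdot 0}{-491} + \frac{65}{12 \left(-198\right)} = 0 \cdot 0 \left(- \frac{1}{491}\right) + \frac{65}{12} \left(- \frac{1}{198}\right) = 0 \left(- \frac{1}{491}\right) - \frac{65}{2376} = 0 - \frac{65}{2376} = - \frac{65}{2376}$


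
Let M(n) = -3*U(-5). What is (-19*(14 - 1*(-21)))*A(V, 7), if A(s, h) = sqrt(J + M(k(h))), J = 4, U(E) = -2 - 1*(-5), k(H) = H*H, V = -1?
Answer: -665*I*sqrt(5) ≈ -1487.0*I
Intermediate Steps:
k(H) = H**2
U(E) = 3 (U(E) = -2 + 5 = 3)
M(n) = -9 (M(n) = -3*3 = -9)
A(s, h) = I*sqrt(5) (A(s, h) = sqrt(4 - 9) = sqrt(-5) = I*sqrt(5))
(-19*(14 - 1*(-21)))*A(V, 7) = (-19*(14 - 1*(-21)))*(I*sqrt(5)) = (-19*(14 + 21))*(I*sqrt(5)) = (-19*35)*(I*sqrt(5)) = -665*I*sqrt(5)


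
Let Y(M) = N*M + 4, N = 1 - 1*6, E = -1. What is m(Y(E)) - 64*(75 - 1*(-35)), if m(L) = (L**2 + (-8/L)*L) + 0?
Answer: -6967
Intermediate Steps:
N = -5 (N = 1 - 6 = -5)
Y(M) = 4 - 5*M (Y(M) = -5*M + 4 = 4 - 5*M)
m(L) = -8 + L**2 (m(L) = (L**2 - 8) + 0 = (-8 + L**2) + 0 = -8 + L**2)
m(Y(E)) - 64*(75 - 1*(-35)) = (-8 + (4 - 5*(-1))**2) - 64*(75 - 1*(-35)) = (-8 + (4 + 5)**2) - 64*(75 + 35) = (-8 + 9**2) - 64*110 = (-8 + 81) - 7040 = 73 - 7040 = -6967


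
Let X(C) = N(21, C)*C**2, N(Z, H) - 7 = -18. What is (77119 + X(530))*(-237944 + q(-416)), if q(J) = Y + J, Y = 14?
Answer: 718084300226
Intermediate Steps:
N(Z, H) = -11 (N(Z, H) = 7 - 18 = -11)
X(C) = -11*C**2
q(J) = 14 + J
(77119 + X(530))*(-237944 + q(-416)) = (77119 - 11*530**2)*(-237944 + (14 - 416)) = (77119 - 11*280900)*(-237944 - 402) = (77119 - 3089900)*(-238346) = -3012781*(-238346) = 718084300226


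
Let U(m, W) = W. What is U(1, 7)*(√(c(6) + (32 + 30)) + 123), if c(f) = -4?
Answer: 861 + 7*√58 ≈ 914.31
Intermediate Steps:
U(1, 7)*(√(c(6) + (32 + 30)) + 123) = 7*(√(-4 + (32 + 30)) + 123) = 7*(√(-4 + 62) + 123) = 7*(√58 + 123) = 7*(123 + √58) = 861 + 7*√58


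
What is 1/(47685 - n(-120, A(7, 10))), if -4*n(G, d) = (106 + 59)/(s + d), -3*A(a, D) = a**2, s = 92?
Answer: 908/43298475 ≈ 2.0971e-5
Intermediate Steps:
A(a, D) = -a**2/3
n(G, d) = -165/(4*(92 + d)) (n(G, d) = -(106 + 59)/(4*(92 + d)) = -165/(4*(92 + d)))
1/(47685 - n(-120, A(7, 10))) = 1/(47685 - (-165)/(368 + 4*(-1/3*7**2))) = 1/(47685 - (-165)/(368 + 4*(-1/3*49))) = 1/(47685 - (-165)/(368 + 4*(-49/3))) = 1/(47685 - (-165)/(368 - 196/3)) = 1/(47685 - (-165)/908/3) = 1/(47685 - (-165)*3/908) = 1/(47685 - 1*(-495/908)) = 1/(47685 + 495/908) = 1/(43298475/908) = 908/43298475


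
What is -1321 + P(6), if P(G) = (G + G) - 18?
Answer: -1327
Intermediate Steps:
P(G) = -18 + 2*G (P(G) = 2*G - 18 = -18 + 2*G)
-1321 + P(6) = -1321 + (-18 + 2*6) = -1321 + (-18 + 12) = -1321 - 6 = -1327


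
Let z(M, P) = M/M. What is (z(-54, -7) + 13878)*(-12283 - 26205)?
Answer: -534174952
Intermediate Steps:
z(M, P) = 1
(z(-54, -7) + 13878)*(-12283 - 26205) = (1 + 13878)*(-12283 - 26205) = 13879*(-38488) = -534174952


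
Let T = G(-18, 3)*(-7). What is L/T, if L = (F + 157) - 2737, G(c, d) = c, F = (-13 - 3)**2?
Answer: -166/9 ≈ -18.444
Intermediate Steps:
F = 256 (F = (-16)**2 = 256)
L = -2324 (L = (256 + 157) - 2737 = 413 - 2737 = -2324)
T = 126 (T = -18*(-7) = 126)
L/T = -2324/126 = -2324*1/126 = -166/9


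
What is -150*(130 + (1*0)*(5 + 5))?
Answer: -19500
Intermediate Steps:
-150*(130 + (1*0)*(5 + 5)) = -150*(130 + 0*10) = -150*(130 + 0) = -150*130 = -19500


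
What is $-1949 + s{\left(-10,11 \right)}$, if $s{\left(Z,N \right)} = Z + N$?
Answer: $-1948$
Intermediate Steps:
$s{\left(Z,N \right)} = N + Z$
$-1949 + s{\left(-10,11 \right)} = -1949 + \left(11 - 10\right) = -1949 + 1 = -1948$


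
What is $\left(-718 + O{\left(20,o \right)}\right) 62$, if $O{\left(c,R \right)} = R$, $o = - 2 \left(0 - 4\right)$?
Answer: $-44020$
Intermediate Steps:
$o = 8$ ($o = \left(-2\right) \left(-4\right) = 8$)
$\left(-718 + O{\left(20,o \right)}\right) 62 = \left(-718 + 8\right) 62 = \left(-710\right) 62 = -44020$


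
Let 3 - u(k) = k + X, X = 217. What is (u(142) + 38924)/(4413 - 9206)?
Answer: -38568/4793 ≈ -8.0467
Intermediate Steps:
u(k) = -214 - k (u(k) = 3 - (k + 217) = 3 - (217 + k) = 3 + (-217 - k) = -214 - k)
(u(142) + 38924)/(4413 - 9206) = ((-214 - 1*142) + 38924)/(4413 - 9206) = ((-214 - 142) + 38924)/(-4793) = (-356 + 38924)*(-1/4793) = 38568*(-1/4793) = -38568/4793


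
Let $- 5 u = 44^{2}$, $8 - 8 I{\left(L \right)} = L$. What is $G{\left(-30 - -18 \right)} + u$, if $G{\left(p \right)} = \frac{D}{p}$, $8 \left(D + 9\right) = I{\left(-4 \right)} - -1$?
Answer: $- \frac{371017}{960} \approx -386.48$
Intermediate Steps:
$I{\left(L \right)} = 1 - \frac{L}{8}$
$D = - \frac{139}{16}$ ($D = -9 + \frac{\left(1 - - \frac{1}{2}\right) - -1}{8} = -9 + \frac{\left(1 + \frac{1}{2}\right) + 1}{8} = -9 + \frac{\frac{3}{2} + 1}{8} = -9 + \frac{1}{8} \cdot \frac{5}{2} = -9 + \frac{5}{16} = - \frac{139}{16} \approx -8.6875$)
$G{\left(p \right)} = - \frac{139}{16 p}$
$u = - \frac{1936}{5}$ ($u = - \frac{44^{2}}{5} = \left(- \frac{1}{5}\right) 1936 = - \frac{1936}{5} \approx -387.2$)
$G{\left(-30 - -18 \right)} + u = - \frac{139}{16 \left(-30 - -18\right)} - \frac{1936}{5} = - \frac{139}{16 \left(-30 + 18\right)} - \frac{1936}{5} = - \frac{139}{16 \left(-12\right)} - \frac{1936}{5} = \left(- \frac{139}{16}\right) \left(- \frac{1}{12}\right) - \frac{1936}{5} = \frac{139}{192} - \frac{1936}{5} = - \frac{371017}{960}$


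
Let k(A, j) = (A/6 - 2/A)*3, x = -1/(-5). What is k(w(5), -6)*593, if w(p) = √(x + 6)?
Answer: -17197*√155/310 ≈ -690.65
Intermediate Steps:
x = ⅕ (x = -1*(-⅕) = ⅕ ≈ 0.20000)
w(p) = √155/5 (w(p) = √(⅕ + 6) = √(31/5) = √155/5)
k(A, j) = A/2 - 6/A (k(A, j) = (A*(⅙) - 2/A)*3 = (A/6 - 2/A)*3 = (-2/A + A/6)*3 = A/2 - 6/A)
k(w(5), -6)*593 = ((√155/5)/2 - 6*√155/31)*593 = (√155/10 - 6*√155/31)*593 = -29*√155/310*593 = -17197*√155/310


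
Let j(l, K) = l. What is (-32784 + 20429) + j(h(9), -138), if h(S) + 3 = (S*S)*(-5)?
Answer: -12763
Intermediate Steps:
h(S) = -3 - 5*S² (h(S) = -3 + (S*S)*(-5) = -3 + S²*(-5) = -3 - 5*S²)
(-32784 + 20429) + j(h(9), -138) = (-32784 + 20429) + (-3 - 5*9²) = -12355 + (-3 - 5*81) = -12355 + (-3 - 405) = -12355 - 408 = -12763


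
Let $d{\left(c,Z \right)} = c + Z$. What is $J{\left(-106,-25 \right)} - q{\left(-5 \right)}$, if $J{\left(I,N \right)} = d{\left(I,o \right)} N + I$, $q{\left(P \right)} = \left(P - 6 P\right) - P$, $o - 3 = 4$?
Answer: $2339$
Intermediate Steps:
$o = 7$ ($o = 3 + 4 = 7$)
$d{\left(c,Z \right)} = Z + c$
$q{\left(P \right)} = - 6 P$ ($q{\left(P \right)} = - 5 P - P = - 6 P$)
$J{\left(I,N \right)} = I + N \left(7 + I\right)$ ($J{\left(I,N \right)} = \left(7 + I\right) N + I = N \left(7 + I\right) + I = I + N \left(7 + I\right)$)
$J{\left(-106,-25 \right)} - q{\left(-5 \right)} = \left(-106 - 25 \left(7 - 106\right)\right) - \left(-6\right) \left(-5\right) = \left(-106 - -2475\right) - 30 = \left(-106 + 2475\right) - 30 = 2369 - 30 = 2339$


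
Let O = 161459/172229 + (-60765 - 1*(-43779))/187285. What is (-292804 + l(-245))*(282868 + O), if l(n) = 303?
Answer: -2668835159139351963541/32255908265 ≈ -8.2739e+10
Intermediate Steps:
O = 27313367021/32255908265 (O = 161459*(1/172229) + (-60765 + 43779)*(1/187285) = 161459/172229 - 16986*1/187285 = 161459/172229 - 16986/187285 = 27313367021/32255908265 ≈ 0.84677)
(-292804 + l(-245))*(282868 + O) = (-292804 + 303)*(282868 + 27313367021/32255908265) = -292501*9124191572471041/32255908265 = -2668835159139351963541/32255908265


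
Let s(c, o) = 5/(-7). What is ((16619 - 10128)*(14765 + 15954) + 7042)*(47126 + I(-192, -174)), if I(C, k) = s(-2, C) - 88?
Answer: 65655983821531/7 ≈ 9.3794e+12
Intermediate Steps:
s(c, o) = -5/7 (s(c, o) = 5*(-⅐) = -5/7)
I(C, k) = -621/7 (I(C, k) = -5/7 - 88 = -621/7)
((16619 - 10128)*(14765 + 15954) + 7042)*(47126 + I(-192, -174)) = ((16619 - 10128)*(14765 + 15954) + 7042)*(47126 - 621/7) = (6491*30719 + 7042)*(329261/7) = (199397029 + 7042)*(329261/7) = 199404071*(329261/7) = 65655983821531/7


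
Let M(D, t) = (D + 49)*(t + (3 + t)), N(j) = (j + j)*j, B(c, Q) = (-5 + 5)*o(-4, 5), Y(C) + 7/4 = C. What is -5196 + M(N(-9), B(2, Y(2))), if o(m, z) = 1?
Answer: -4563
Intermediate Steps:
Y(C) = -7/4 + C
B(c, Q) = 0 (B(c, Q) = (-5 + 5)*1 = 0*1 = 0)
N(j) = 2*j**2 (N(j) = (2*j)*j = 2*j**2)
M(D, t) = (3 + 2*t)*(49 + D) (M(D, t) = (49 + D)*(3 + 2*t) = (3 + 2*t)*(49 + D))
-5196 + M(N(-9), B(2, Y(2))) = -5196 + (147 + 3*(2*(-9)**2) + 98*0 + 2*(2*(-9)**2)*0) = -5196 + (147 + 3*(2*81) + 0 + 2*(2*81)*0) = -5196 + (147 + 3*162 + 0 + 2*162*0) = -5196 + (147 + 486 + 0 + 0) = -5196 + 633 = -4563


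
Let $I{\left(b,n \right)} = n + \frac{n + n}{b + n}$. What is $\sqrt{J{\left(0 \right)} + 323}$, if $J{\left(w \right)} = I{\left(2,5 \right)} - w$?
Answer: $\frac{\sqrt{16142}}{7} \approx 18.15$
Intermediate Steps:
$I{\left(b,n \right)} = n + \frac{2 n}{b + n}$
$J{\left(w \right)} = \frac{45}{7} - w$ ($J{\left(w \right)} = \frac{5 \left(2 + 2 + 5\right)}{2 + 5} - w = 5 \cdot \frac{1}{7} \cdot 9 - w = \frac{45}{7} - w$)
$\sqrt{J{\left(0 \right)} + 323} = \sqrt{\left(\frac{45}{7} - 0\right) + 323} = \sqrt{\left(\frac{45}{7} + 0\right) + 323} = \sqrt{\frac{45}{7} + 323} = \sqrt{\frac{2306}{7}} = \frac{\sqrt{16142}}{7}$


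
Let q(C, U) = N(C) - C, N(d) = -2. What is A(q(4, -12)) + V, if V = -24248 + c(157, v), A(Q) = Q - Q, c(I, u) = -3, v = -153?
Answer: -24251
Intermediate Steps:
q(C, U) = -2 - C
A(Q) = 0
V = -24251 (V = -24248 - 3 = -24251)
A(q(4, -12)) + V = 0 - 24251 = -24251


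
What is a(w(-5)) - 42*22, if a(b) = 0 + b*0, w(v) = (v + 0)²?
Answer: -924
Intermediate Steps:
w(v) = v²
a(b) = 0 (a(b) = 0 + 0 = 0)
a(w(-5)) - 42*22 = 0 - 42*22 = 0 - 924 = -924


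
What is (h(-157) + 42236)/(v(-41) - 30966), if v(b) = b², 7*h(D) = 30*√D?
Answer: -42236/29285 - 6*I*√157/40999 ≈ -1.4422 - 0.0018337*I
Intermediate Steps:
h(D) = 30*√D/7 (h(D) = (30*√D)/7 = 30*√D/7)
(h(-157) + 42236)/(v(-41) - 30966) = (30*√(-157)/7 + 42236)/((-41)² - 30966) = (30*(I*√157)/7 + 42236)/(1681 - 30966) = (30*I*√157/7 + 42236)/(-29285) = (42236 + 30*I*√157/7)*(-1/29285) = -42236/29285 - 6*I*√157/40999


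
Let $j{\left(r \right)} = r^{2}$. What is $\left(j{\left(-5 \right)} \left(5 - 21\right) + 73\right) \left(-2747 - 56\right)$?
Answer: $916581$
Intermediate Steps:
$\left(j{\left(-5 \right)} \left(5 - 21\right) + 73\right) \left(-2747 - 56\right) = \left(\left(-5\right)^{2} \left(5 - 21\right) + 73\right) \left(-2747 - 56\right) = \left(25 \left(-16\right) + 73\right) \left(-2803\right) = \left(-400 + 73\right) \left(-2803\right) = \left(-327\right) \left(-2803\right) = 916581$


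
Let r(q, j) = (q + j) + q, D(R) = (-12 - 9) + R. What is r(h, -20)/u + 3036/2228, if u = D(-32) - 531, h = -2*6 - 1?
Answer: 234439/162644 ≈ 1.4414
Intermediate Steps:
h = -13 (h = -12 - 1 = -13)
D(R) = -21 + R
r(q, j) = j + 2*q (r(q, j) = (j + q) + q = j + 2*q)
u = -584 (u = (-21 - 32) - 531 = -53 - 531 = -584)
r(h, -20)/u + 3036/2228 = (-20 + 2*(-13))/(-584) + 3036/2228 = (-20 - 26)*(-1/584) + 3036*(1/2228) = -46*(-1/584) + 759/557 = 23/292 + 759/557 = 234439/162644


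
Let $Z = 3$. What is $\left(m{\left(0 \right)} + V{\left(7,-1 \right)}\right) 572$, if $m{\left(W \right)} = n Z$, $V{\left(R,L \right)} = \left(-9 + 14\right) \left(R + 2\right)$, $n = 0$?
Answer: $25740$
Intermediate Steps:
$V{\left(R,L \right)} = 10 + 5 R$ ($V{\left(R,L \right)} = 5 \left(2 + R\right) = 10 + 5 R$)
$m{\left(W \right)} = 0$ ($m{\left(W \right)} = 0 \cdot 3 = 0$)
$\left(m{\left(0 \right)} + V{\left(7,-1 \right)}\right) 572 = \left(0 + \left(10 + 5 \cdot 7\right)\right) 572 = \left(0 + \left(10 + 35\right)\right) 572 = \left(0 + 45\right) 572 = 45 \cdot 572 = 25740$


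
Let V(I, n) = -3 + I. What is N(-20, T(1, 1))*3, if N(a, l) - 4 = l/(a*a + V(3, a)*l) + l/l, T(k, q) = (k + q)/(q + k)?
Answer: 6003/400 ≈ 15.008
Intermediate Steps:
T(k, q) = 1 (T(k, q) = (k + q)/(k + q) = 1)
N(a, l) = 5 + l/a² (N(a, l) = 4 + (l/(a*a + (-3 + 3)*l) + l/l) = 4 + (l/(a² + 0*l) + 1) = 4 + (l/(a² + 0) + 1) = 4 + (l/(a²) + 1) = 4 + (l/a² + 1) = 4 + (1 + l/a²) = 5 + l/a²)
N(-20, T(1, 1))*3 = (5 + 1/(-20)²)*3 = (5 + 1*(1/400))*3 = (5 + 1/400)*3 = (2001/400)*3 = 6003/400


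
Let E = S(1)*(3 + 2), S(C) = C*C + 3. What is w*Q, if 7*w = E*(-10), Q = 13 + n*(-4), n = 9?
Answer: 4600/7 ≈ 657.14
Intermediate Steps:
S(C) = 3 + C**2 (S(C) = C**2 + 3 = 3 + C**2)
Q = -23 (Q = 13 + 9*(-4) = 13 - 36 = -23)
E = 20 (E = (3 + 1**2)*(3 + 2) = (3 + 1)*5 = 4*5 = 20)
w = -200/7 (w = (20*(-10))/7 = (1/7)*(-200) = -200/7 ≈ -28.571)
w*Q = -200/7*(-23) = 4600/7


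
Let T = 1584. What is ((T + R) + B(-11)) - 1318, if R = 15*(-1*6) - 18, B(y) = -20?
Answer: 138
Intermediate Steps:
R = -108 (R = 15*(-6) - 18 = -90 - 18 = -108)
((T + R) + B(-11)) - 1318 = ((1584 - 108) - 20) - 1318 = (1476 - 20) - 1318 = 1456 - 1318 = 138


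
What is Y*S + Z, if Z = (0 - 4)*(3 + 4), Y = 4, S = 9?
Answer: 8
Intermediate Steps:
Z = -28 (Z = -4*7 = -28)
Y*S + Z = 4*9 - 28 = 36 - 28 = 8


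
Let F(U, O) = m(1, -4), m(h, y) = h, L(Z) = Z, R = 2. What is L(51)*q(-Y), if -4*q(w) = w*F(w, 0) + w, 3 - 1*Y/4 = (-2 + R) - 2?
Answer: 510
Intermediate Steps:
F(U, O) = 1
Y = 20 (Y = 12 - 4*((-2 + 2) - 2) = 12 - 4*(0 - 2) = 12 - 4*(-2) = 12 + 8 = 20)
q(w) = -w/2 (q(w) = -(w*1 + w)/4 = -(w + w)/4 = -w/2)
L(51)*q(-Y) = 51*(-(-1)*20/2) = 51*(-1/2*(-20)) = 51*10 = 510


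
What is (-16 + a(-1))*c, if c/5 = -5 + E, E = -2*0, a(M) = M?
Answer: 425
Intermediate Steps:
E = 0
c = -25 (c = 5*(-5 + 0) = 5*(-5) = -25)
(-16 + a(-1))*c = (-16 - 1)*(-25) = -17*(-25) = 425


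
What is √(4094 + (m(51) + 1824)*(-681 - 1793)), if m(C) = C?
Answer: 52*I*√1714 ≈ 2152.8*I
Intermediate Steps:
√(4094 + (m(51) + 1824)*(-681 - 1793)) = √(4094 + (51 + 1824)*(-681 - 1793)) = √(4094 + 1875*(-2474)) = √(4094 - 4638750) = √(-4634656) = 52*I*√1714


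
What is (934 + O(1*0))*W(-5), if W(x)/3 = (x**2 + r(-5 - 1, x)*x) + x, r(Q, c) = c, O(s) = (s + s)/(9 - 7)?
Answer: 126090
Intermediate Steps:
O(s) = s (O(s) = (2*s)/2 = (2*s)*(1/2) = s)
W(x) = 3*x + 6*x**2 (W(x) = 3*((x**2 + x*x) + x) = 3*((x**2 + x**2) + x) = 3*(2*x**2 + x) = 3*(x + 2*x**2) = 3*x + 6*x**2)
(934 + O(1*0))*W(-5) = (934 + 1*0)*(3*(-5)*(1 + 2*(-5))) = (934 + 0)*(3*(-5)*(1 - 10)) = 934*(3*(-5)*(-9)) = 934*135 = 126090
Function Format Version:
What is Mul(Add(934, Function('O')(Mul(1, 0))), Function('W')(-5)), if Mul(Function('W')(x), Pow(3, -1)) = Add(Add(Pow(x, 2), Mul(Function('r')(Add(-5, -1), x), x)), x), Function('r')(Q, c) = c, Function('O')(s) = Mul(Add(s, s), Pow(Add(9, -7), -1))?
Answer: 126090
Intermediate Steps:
Function('O')(s) = s (Function('O')(s) = Mul(Mul(2, s), Pow(2, -1)) = Mul(Mul(2, s), Rational(1, 2)) = s)
Function('W')(x) = Add(Mul(3, x), Mul(6, Pow(x, 2))) (Function('W')(x) = Mul(3, Add(Add(Pow(x, 2), Mul(x, x)), x)) = Mul(3, Add(Add(Pow(x, 2), Pow(x, 2)), x)) = Mul(3, Add(Mul(2, Pow(x, 2)), x)) = Mul(3, Add(x, Mul(2, Pow(x, 2)))) = Add(Mul(3, x), Mul(6, Pow(x, 2))))
Mul(Add(934, Function('O')(Mul(1, 0))), Function('W')(-5)) = Mul(Add(934, Mul(1, 0)), Mul(3, -5, Add(1, Mul(2, -5)))) = Mul(Add(934, 0), Mul(3, -5, Add(1, -10))) = Mul(934, Mul(3, -5, -9)) = Mul(934, 135) = 126090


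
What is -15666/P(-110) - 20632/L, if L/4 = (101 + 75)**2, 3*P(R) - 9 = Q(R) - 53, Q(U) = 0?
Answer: 16540717/15488 ≈ 1068.0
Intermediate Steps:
P(R) = -44/3 (P(R) = 3 + (0 - 53)/3 = 3 + (1/3)*(-53) = 3 - 53/3 = -44/3)
L = 123904 (L = 4*(101 + 75)**2 = 4*176**2 = 4*30976 = 123904)
-15666/P(-110) - 20632/L = -15666/(-44/3) - 20632/123904 = -15666*(-3/44) - 20632*1/123904 = 23499/22 - 2579/15488 = 16540717/15488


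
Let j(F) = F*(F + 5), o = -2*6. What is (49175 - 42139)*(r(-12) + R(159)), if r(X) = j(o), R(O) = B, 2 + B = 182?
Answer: 1857504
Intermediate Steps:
B = 180 (B = -2 + 182 = 180)
o = -12
j(F) = F*(5 + F)
R(O) = 180
r(X) = 84 (r(X) = -12*(5 - 12) = -12*(-7) = 84)
(49175 - 42139)*(r(-12) + R(159)) = (49175 - 42139)*(84 + 180) = 7036*264 = 1857504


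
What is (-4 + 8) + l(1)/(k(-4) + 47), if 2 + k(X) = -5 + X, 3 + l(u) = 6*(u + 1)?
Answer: 17/4 ≈ 4.2500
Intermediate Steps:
l(u) = 3 + 6*u (l(u) = -3 + 6*(u + 1) = -3 + 6*(1 + u) = -3 + (6 + 6*u) = 3 + 6*u)
k(X) = -7 + X (k(X) = -2 + (-5 + X) = -7 + X)
(-4 + 8) + l(1)/(k(-4) + 47) = (-4 + 8) + (3 + 6*1)/((-7 - 4) + 47) = 4 + (3 + 6)/(-11 + 47) = 4 + 9/36 = 4 + 9*(1/36) = 4 + 1/4 = 17/4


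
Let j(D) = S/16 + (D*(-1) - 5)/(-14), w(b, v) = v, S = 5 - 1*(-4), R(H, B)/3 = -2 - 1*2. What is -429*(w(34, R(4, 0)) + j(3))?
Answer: 522093/112 ≈ 4661.5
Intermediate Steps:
R(H, B) = -12 (R(H, B) = 3*(-2 - 1*2) = 3*(-2 - 2) = 3*(-4) = -12)
S = 9 (S = 5 + 4 = 9)
j(D) = 103/112 + D/14 (j(D) = 9/16 + (D*(-1) - 5)/(-14) = 9*(1/16) + (-D - 5)*(-1/14) = 9/16 + (-5 - D)*(-1/14) = 9/16 + (5/14 + D/14) = 103/112 + D/14)
-429*(w(34, R(4, 0)) + j(3)) = -429*(-12 + (103/112 + (1/14)*3)) = -429*(-12 + (103/112 + 3/14)) = -429*(-12 + 127/112) = -429*(-1217/112) = 522093/112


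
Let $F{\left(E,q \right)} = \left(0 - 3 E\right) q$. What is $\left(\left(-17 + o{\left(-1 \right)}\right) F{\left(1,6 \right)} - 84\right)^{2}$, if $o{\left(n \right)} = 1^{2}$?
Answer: $41616$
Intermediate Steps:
$F{\left(E,q \right)} = - 3 E q$
$o{\left(n \right)} = 1$
$\left(\left(-17 + o{\left(-1 \right)}\right) F{\left(1,6 \right)} - 84\right)^{2} = \left(\left(-17 + 1\right) \left(\left(-3\right) 1 \cdot 6\right) - 84\right)^{2} = \left(\left(-16\right) \left(-18\right) - 84\right)^{2} = \left(288 - 84\right)^{2} = 204^{2} = 41616$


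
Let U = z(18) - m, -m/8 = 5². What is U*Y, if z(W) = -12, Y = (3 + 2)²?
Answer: 4700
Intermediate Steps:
Y = 25 (Y = 5² = 25)
m = -200 (m = -8*5² = -8*25 = -200)
U = 188 (U = -12 - 1*(-200) = -12 + 200 = 188)
U*Y = 188*25 = 4700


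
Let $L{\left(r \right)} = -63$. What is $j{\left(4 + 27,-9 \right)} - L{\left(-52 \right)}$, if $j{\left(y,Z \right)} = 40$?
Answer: $103$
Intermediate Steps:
$j{\left(4 + 27,-9 \right)} - L{\left(-52 \right)} = 40 - -63 = 40 + 63 = 103$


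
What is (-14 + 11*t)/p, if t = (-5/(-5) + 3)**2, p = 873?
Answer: 18/97 ≈ 0.18557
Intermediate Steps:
t = 16 (t = (-5*(-1/5) + 3)**2 = (1 + 3)**2 = 4**2 = 16)
(-14 + 11*t)/p = (-14 + 11*16)/873 = (-14 + 176)*(1/873) = 162*(1/873) = 18/97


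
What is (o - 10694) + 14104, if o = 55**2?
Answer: 6435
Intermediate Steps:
o = 3025
(o - 10694) + 14104 = (3025 - 10694) + 14104 = -7669 + 14104 = 6435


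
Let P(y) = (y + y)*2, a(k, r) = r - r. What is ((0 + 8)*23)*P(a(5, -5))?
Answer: 0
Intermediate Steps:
a(k, r) = 0
P(y) = 4*y (P(y) = (2*y)*2 = 4*y)
((0 + 8)*23)*P(a(5, -5)) = ((0 + 8)*23)*(4*0) = (8*23)*0 = 184*0 = 0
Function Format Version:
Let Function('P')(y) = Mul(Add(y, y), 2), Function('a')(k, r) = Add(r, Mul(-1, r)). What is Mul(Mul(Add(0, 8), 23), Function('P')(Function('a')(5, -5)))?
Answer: 0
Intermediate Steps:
Function('a')(k, r) = 0
Function('P')(y) = Mul(4, y) (Function('P')(y) = Mul(Mul(2, y), 2) = Mul(4, y))
Mul(Mul(Add(0, 8), 23), Function('P')(Function('a')(5, -5))) = Mul(Mul(Add(0, 8), 23), Mul(4, 0)) = Mul(Mul(8, 23), 0) = Mul(184, 0) = 0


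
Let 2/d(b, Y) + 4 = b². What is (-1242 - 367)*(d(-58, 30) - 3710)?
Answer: 10028573591/1680 ≈ 5.9694e+6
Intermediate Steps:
d(b, Y) = 2/(-4 + b²)
(-1242 - 367)*(d(-58, 30) - 3710) = (-1242 - 367)*(2/(-4 + (-58)²) - 3710) = -1609*(2/(-4 + 3364) - 3710) = -1609*(2/3360 - 3710) = -1609*(2*(1/3360) - 3710) = -1609*(1/1680 - 3710) = -1609*(-6232799/1680) = 10028573591/1680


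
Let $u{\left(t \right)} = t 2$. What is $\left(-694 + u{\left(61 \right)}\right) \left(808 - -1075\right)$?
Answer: $-1077076$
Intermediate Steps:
$u{\left(t \right)} = 2 t$
$\left(-694 + u{\left(61 \right)}\right) \left(808 - -1075\right) = \left(-694 + 2 \cdot 61\right) \left(808 - -1075\right) = \left(-694 + 122\right) \left(808 + 1075\right) = \left(-572\right) 1883 = -1077076$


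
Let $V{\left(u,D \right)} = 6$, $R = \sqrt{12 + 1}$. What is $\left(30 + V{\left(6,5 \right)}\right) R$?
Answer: $36 \sqrt{13} \approx 129.8$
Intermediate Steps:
$R = \sqrt{13} \approx 3.6056$
$\left(30 + V{\left(6,5 \right)}\right) R = \left(30 + 6\right) \sqrt{13} = 36 \sqrt{13}$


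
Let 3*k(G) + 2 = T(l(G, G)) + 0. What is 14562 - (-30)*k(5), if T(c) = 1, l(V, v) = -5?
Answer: 14552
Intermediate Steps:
k(G) = -⅓ (k(G) = -⅔ + (1 + 0)/3 = -⅔ + (⅓)*1 = -⅔ + ⅓ = -⅓)
14562 - (-30)*k(5) = 14562 - (-30)*(-1)/3 = 14562 - 1*10 = 14562 - 10 = 14552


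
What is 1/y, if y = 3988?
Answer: 1/3988 ≈ 0.00025075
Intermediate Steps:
1/y = 1/3988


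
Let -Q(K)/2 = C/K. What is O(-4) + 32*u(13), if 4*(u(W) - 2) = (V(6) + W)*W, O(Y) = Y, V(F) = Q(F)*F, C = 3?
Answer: 788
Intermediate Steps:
Q(K) = -6/K
V(F) = -6 (V(F) = (-6/F)*F = -6)
u(W) = 2 + W*(-6 + W)/4 (u(W) = 2 + ((-6 + W)*W)/4 = 2 + (W*(-6 + W))/4 = 2 + W*(-6 + W)/4)
O(-4) + 32*u(13) = -4 + 32*(2 - 3/2*13 + (1/4)*13**2) = -4 + 32*(2 - 39/2 + (1/4)*169) = -4 + 32*(2 - 39/2 + 169/4) = -4 + 32*(99/4) = -4 + 792 = 788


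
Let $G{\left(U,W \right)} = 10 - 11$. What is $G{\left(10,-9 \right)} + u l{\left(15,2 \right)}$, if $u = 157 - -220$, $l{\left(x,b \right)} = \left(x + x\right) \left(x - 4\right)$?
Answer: $124409$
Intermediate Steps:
$l{\left(x,b \right)} = 2 x \left(-4 + x\right)$
$u = 377$ ($u = 157 + 220 = 377$)
$G{\left(U,W \right)} = -1$
$G{\left(10,-9 \right)} + u l{\left(15,2 \right)} = -1 + 377 \cdot 2 \cdot 15 \left(-4 + 15\right) = -1 + 377 \cdot 2 \cdot 15 \cdot 11 = -1 + 377 \cdot 330 = -1 + 124410 = 124409$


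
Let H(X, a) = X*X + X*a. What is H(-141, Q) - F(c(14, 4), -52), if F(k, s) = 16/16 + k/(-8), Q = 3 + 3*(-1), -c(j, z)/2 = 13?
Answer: 79507/4 ≈ 19877.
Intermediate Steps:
c(j, z) = -26 (c(j, z) = -2*13 = -26)
Q = 0 (Q = 3 - 3 = 0)
F(k, s) = 1 - k/8 (F(k, s) = 16*(1/16) + k*(-⅛) = 1 - k/8)
H(X, a) = X² + X*a
H(-141, Q) - F(c(14, 4), -52) = -141*(-141 + 0) - (1 - ⅛*(-26)) = -141*(-141) - (1 + 13/4) = 19881 - 1*17/4 = 19881 - 17/4 = 79507/4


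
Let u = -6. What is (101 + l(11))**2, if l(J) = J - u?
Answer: 13924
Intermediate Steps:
l(J) = 6 + J (l(J) = J - 1*(-6) = J + 6 = 6 + J)
(101 + l(11))**2 = (101 + (6 + 11))**2 = (101 + 17)**2 = 118**2 = 13924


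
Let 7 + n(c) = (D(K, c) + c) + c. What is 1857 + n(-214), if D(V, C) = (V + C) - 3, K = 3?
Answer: 1208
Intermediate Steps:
D(V, C) = -3 + C + V (D(V, C) = (C + V) - 3 = -3 + C + V)
n(c) = -7 + 3*c (n(c) = -7 + (((-3 + c + 3) + c) + c) = -7 + ((c + c) + c) = -7 + (2*c + c) = -7 + 3*c)
1857 + n(-214) = 1857 + (-7 + 3*(-214)) = 1857 + (-7 - 642) = 1857 - 649 = 1208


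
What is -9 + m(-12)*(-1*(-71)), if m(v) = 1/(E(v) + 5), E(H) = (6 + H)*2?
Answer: -134/7 ≈ -19.143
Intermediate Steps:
E(H) = 12 + 2*H
m(v) = 1/(17 + 2*v) (m(v) = 1/((12 + 2*v) + 5) = 1/(17 + 2*v))
-9 + m(-12)*(-1*(-71)) = -9 + (-1*(-71))/(17 + 2*(-12)) = -9 + 71/(17 - 24) = -9 + 71/(-7) = -9 - 1/7*71 = -9 - 71/7 = -134/7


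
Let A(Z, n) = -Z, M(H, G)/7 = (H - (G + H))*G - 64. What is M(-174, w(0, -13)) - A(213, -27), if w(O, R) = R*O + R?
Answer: -1418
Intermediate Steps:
w(O, R) = R + O*R (w(O, R) = O*R + R = R + O*R)
M(H, G) = -448 - 7*G² (M(H, G) = 7*((H - (G + H))*G - 64) = 7*((H + (-G - H))*G - 64) = 7*((-G)*G - 64) = 7*(-G² - 64) = 7*(-64 - G²) = -448 - 7*G²)
M(-174, w(0, -13)) - A(213, -27) = (-448 - 7*169*(1 + 0)²) - (-1)*213 = (-448 - 7*(-13*1)²) - 1*(-213) = (-448 - 7*(-13)²) + 213 = (-448 - 7*169) + 213 = (-448 - 1183) + 213 = -1631 + 213 = -1418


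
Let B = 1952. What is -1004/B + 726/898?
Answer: 64445/219112 ≈ 0.29412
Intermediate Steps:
-1004/B + 726/898 = -1004/1952 + 726/898 = -1004*1/1952 + 726*(1/898) = -251/488 + 363/449 = 64445/219112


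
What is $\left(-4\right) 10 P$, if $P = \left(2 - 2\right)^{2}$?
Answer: $0$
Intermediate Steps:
$P = 0$ ($P = 0^{2} = 0$)
$\left(-4\right) 10 P = \left(-4\right) 10 \cdot 0 = \left(-40\right) 0 = 0$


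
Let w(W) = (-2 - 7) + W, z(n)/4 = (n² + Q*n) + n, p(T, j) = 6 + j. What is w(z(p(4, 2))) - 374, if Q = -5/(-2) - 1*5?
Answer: -175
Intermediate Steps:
Q = -5/2 (Q = -5*(-½) - 5 = 5/2 - 5 = -5/2 ≈ -2.5000)
z(n) = -6*n + 4*n² (z(n) = 4*((n² - 5*n/2) + n) = 4*(n² - 3*n/2) = -6*n + 4*n²)
w(W) = -9 + W
w(z(p(4, 2))) - 374 = (-9 + 2*(6 + 2)*(-3 + 2*(6 + 2))) - 374 = (-9 + 2*8*(-3 + 2*8)) - 374 = (-9 + 2*8*(-3 + 16)) - 374 = (-9 + 2*8*13) - 374 = (-9 + 208) - 374 = 199 - 374 = -175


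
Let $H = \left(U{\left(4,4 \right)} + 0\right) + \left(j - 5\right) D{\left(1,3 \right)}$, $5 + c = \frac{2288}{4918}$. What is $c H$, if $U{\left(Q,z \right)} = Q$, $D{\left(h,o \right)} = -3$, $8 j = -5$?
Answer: $- \frac{1862217}{19672} \approx -94.663$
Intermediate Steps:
$j = - \frac{5}{8}$ ($j = \frac{1}{8} \left(-5\right) = - \frac{5}{8} \approx -0.625$)
$c = - \frac{11151}{2459}$ ($c = -5 + \frac{2288}{4918} = -5 + 2288 \cdot \frac{1}{4918} = -5 + \frac{1144}{2459} = - \frac{11151}{2459} \approx -4.5348$)
$H = \frac{167}{8}$ ($H = \left(4 + 0\right) + \left(- \frac{5}{8} - 5\right) \left(-3\right) = 4 - - \frac{135}{8} = 4 + \frac{135}{8} = \frac{167}{8} \approx 20.875$)
$c H = \left(- \frac{11151}{2459}\right) \frac{167}{8} = - \frac{1862217}{19672}$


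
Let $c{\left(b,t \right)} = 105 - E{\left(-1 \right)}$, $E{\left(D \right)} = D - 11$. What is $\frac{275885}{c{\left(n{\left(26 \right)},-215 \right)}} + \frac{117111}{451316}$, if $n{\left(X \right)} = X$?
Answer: $\frac{124525016647}{52803972} \approx 2358.3$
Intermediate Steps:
$E{\left(D \right)} = -11 + D$
$c{\left(b,t \right)} = 117$ ($c{\left(b,t \right)} = 105 - \left(-11 - 1\right) = 105 - -12 = 105 + 12 = 117$)
$\frac{275885}{c{\left(n{\left(26 \right)},-215 \right)}} + \frac{117111}{451316} = \frac{275885}{117} + \frac{117111}{451316} = \frac{124525016647}{52803972}$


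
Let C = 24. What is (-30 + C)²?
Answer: 36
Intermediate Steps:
(-30 + C)² = (-30 + 24)² = (-6)² = 36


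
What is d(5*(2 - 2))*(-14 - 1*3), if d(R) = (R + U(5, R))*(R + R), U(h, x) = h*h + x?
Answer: 0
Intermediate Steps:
U(h, x) = x + h² (U(h, x) = h² + x = x + h²)
d(R) = 2*R*(25 + 2*R) (d(R) = (R + (R + 5²))*(R + R) = (R + (R + 25))*(2*R) = (R + (25 + R))*(2*R) = (25 + 2*R)*(2*R) = 2*R*(25 + 2*R))
d(5*(2 - 2))*(-14 - 1*3) = (2*(5*(2 - 2))*(25 + 2*(5*(2 - 2))))*(-14 - 1*3) = (2*(5*0)*(25 + 2*(5*0)))*(-14 - 3) = (2*0*(25 + 2*0))*(-17) = (2*0*(25 + 0))*(-17) = (2*0*25)*(-17) = 0*(-17) = 0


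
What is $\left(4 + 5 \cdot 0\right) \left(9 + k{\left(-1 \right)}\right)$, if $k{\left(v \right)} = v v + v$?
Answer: $36$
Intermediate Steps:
$k{\left(v \right)} = v + v^{2}$ ($k{\left(v \right)} = v^{2} + v = v + v^{2}$)
$\left(4 + 5 \cdot 0\right) \left(9 + k{\left(-1 \right)}\right) = \left(4 + 5 \cdot 0\right) \left(9 - \left(1 - 1\right)\right) = \left(4 + 0\right) \left(9 - 0\right) = 4 \left(9 + 0\right) = 4 \cdot 9 = 36$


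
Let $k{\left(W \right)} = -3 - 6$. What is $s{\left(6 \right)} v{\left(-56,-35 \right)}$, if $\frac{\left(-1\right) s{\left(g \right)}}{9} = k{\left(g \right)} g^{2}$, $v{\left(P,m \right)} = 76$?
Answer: $221616$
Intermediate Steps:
$k{\left(W \right)} = -9$ ($k{\left(W \right)} = -3 - 6 = -9$)
$s{\left(g \right)} = 81 g^{2}$ ($s{\left(g \right)} = - 9 \left(- 9 g^{2}\right) = 81 g^{2}$)
$s{\left(6 \right)} v{\left(-56,-35 \right)} = 81 \cdot 6^{2} \cdot 76 = 81 \cdot 36 \cdot 76 = 2916 \cdot 76 = 221616$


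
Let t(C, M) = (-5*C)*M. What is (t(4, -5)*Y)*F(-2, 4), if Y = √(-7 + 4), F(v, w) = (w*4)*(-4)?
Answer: -6400*I*√3 ≈ -11085.0*I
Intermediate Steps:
F(v, w) = -16*w (F(v, w) = (4*w)*(-4) = -16*w)
t(C, M) = -5*C*M
Y = I*√3 (Y = √(-3) = I*√3 ≈ 1.732*I)
(t(4, -5)*Y)*F(-2, 4) = ((-5*4*(-5))*(I*√3))*(-16*4) = (100*(I*√3))*(-64) = (100*I*√3)*(-64) = -6400*I*√3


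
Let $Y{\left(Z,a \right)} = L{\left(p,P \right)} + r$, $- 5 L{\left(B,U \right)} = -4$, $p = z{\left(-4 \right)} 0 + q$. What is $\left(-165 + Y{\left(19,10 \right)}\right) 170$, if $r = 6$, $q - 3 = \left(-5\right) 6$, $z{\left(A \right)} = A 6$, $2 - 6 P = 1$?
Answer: $-26894$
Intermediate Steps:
$P = \frac{1}{6}$ ($P = \frac{1}{3} - \frac{1}{6} = \frac{1}{6} \approx 0.16667$)
$z{\left(A \right)} = 6 A$
$q = -27$ ($q = 3 - 30 = -27$)
$p = -27$ ($p = 6 \left(-4\right) 0 - 27 = \left(-24\right) 0 - 27 = 0 - 27 = -27$)
$L{\left(B,U \right)} = \frac{4}{5}$ ($L{\left(B,U \right)} = \left(- \frac{1}{5}\right) \left(-4\right) = \frac{4}{5}$)
$Y{\left(Z,a \right)} = \frac{34}{5}$ ($Y{\left(Z,a \right)} = \frac{4}{5} + 6 = \frac{34}{5}$)
$\left(-165 + Y{\left(19,10 \right)}\right) 170 = \left(-165 + \frac{34}{5}\right) 170 = \left(- \frac{791}{5}\right) 170 = -26894$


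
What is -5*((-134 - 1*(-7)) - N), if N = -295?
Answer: -840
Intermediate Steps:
-5*((-134 - 1*(-7)) - N) = -5*((-134 - 1*(-7)) - 1*(-295)) = -5*((-134 + 7) + 295) = -5*(-127 + 295) = -5*168 = -840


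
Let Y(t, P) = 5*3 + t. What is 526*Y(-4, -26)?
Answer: 5786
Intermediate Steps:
Y(t, P) = 15 + t
526*Y(-4, -26) = 526*(15 - 4) = 526*11 = 5786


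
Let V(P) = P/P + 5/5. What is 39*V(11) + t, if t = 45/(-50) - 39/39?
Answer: 761/10 ≈ 76.100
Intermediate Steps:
V(P) = 2 (V(P) = 1 + 5*(⅕) = 1 + 1 = 2)
t = -19/10 (t = 45*(-1/50) - 39*1/39 = -9/10 - 1 = -19/10 ≈ -1.9000)
39*V(11) + t = 39*2 - 19/10 = 78 - 19/10 = 761/10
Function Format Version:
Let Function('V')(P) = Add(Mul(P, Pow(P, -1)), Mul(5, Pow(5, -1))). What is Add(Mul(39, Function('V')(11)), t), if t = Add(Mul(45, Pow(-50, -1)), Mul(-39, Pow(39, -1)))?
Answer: Rational(761, 10) ≈ 76.100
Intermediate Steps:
Function('V')(P) = 2 (Function('V')(P) = Add(1, Mul(5, Rational(1, 5))) = Add(1, 1) = 2)
t = Rational(-19, 10) (t = Add(Mul(45, Rational(-1, 50)), Mul(-39, Rational(1, 39))) = Add(Rational(-9, 10), -1) = Rational(-19, 10) ≈ -1.9000)
Add(Mul(39, Function('V')(11)), t) = Add(Mul(39, 2), Rational(-19, 10)) = Add(78, Rational(-19, 10)) = Rational(761, 10)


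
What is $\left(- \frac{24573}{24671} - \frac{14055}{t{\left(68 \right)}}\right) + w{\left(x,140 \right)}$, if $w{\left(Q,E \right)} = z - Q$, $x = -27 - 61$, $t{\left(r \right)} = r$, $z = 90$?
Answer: $- \frac{49804085}{1677628} \approx -29.687$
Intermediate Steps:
$x = -88$
$w{\left(Q,E \right)} = 90 - Q$
$\left(- \frac{24573}{24671} - \frac{14055}{t{\left(68 \right)}}\right) + w{\left(x,140 \right)} = \left(- \frac{24573}{24671} - \frac{14055}{68}\right) + \left(90 - -88\right) = \left(\left(-24573\right) \frac{1}{24671} - \frac{14055}{68}\right) + \left(90 + 88\right) = \left(- \frac{24573}{24671} - \frac{14055}{68}\right) + 178 = - \frac{348421869}{1677628} + 178 = - \frac{49804085}{1677628}$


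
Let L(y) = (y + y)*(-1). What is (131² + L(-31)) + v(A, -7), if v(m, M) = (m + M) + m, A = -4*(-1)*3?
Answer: 17240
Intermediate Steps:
A = 12 (A = 4*3 = 12)
v(m, M) = M + 2*m (v(m, M) = (M + m) + m = M + 2*m)
L(y) = -2*y (L(y) = (2*y)*(-1) = -2*y)
(131² + L(-31)) + v(A, -7) = (131² - 2*(-31)) + (-7 + 2*12) = (17161 + 62) + (-7 + 24) = 17223 + 17 = 17240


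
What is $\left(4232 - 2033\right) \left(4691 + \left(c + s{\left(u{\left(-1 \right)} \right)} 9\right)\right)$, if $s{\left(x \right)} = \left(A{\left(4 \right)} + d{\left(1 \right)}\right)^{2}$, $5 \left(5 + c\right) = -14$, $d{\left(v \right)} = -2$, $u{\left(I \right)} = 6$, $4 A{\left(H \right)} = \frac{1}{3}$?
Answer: $\frac{829684899}{80} \approx 1.0371 \cdot 10^{7}$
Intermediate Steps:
$A{\left(H \right)} = \frac{1}{12}$ ($A{\left(H \right)} = \frac{1}{4 \cdot 3} = \frac{1}{4} \cdot \frac{1}{3} = \frac{1}{12}$)
$c = - \frac{39}{5}$ ($c = -5 + \frac{1}{5} \left(-14\right) = -5 - \frac{14}{5} = - \frac{39}{5} \approx -7.8$)
$s{\left(x \right)} = \frac{529}{144}$ ($s{\left(x \right)} = \left(\frac{1}{12} - 2\right)^{2} = \left(- \frac{23}{12}\right)^{2} = \frac{529}{144}$)
$\left(4232 - 2033\right) \left(4691 + \left(c + s{\left(u{\left(-1 \right)} \right)} 9\right)\right) = \left(4232 - 2033\right) \left(4691 + \left(- \frac{39}{5} + \frac{529}{144} \cdot 9\right)\right) = 2199 \left(4691 + \left(- \frac{39}{5} + \frac{529}{16}\right)\right) = 2199 \left(4691 + \frac{2021}{80}\right) = 2199 \cdot \frac{377301}{80} = \frac{829684899}{80}$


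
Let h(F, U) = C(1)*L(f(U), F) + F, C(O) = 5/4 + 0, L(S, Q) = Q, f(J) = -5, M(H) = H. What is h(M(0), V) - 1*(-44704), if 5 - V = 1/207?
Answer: 44704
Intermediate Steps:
C(O) = 5/4 (C(O) = 5*(1/4) + 0 = 5/4 + 0 = 5/4)
V = 1034/207 (V = 5 - 1/207 = 1034/207 ≈ 4.9952)
h(F, U) = 9*F/4 (h(F, U) = 5*F/4 + F = 9*F/4)
h(M(0), V) - 1*(-44704) = (9/4)*0 - 1*(-44704) = 0 + 44704 = 44704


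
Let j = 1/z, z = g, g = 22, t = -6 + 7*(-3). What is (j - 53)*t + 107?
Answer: 33809/22 ≈ 1536.8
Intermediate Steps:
t = -27 (t = -6 - 21 = -27)
z = 22
j = 1/22 ≈ 0.045455
(j - 53)*t + 107 = (1/22 - 53)*(-27) + 107 = -1165/22*(-27) + 107 = 31455/22 + 107 = 33809/22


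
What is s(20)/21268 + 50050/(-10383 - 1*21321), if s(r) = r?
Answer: -132978665/84285084 ≈ -1.5777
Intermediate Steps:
s(20)/21268 + 50050/(-10383 - 1*21321) = 20/21268 + 50050/(-10383 - 1*21321) = 20*(1/21268) + 50050/(-10383 - 21321) = 5/5317 + 50050/(-31704) = 5/5317 + 50050*(-1/31704) = 5/5317 - 25025/15852 = -132978665/84285084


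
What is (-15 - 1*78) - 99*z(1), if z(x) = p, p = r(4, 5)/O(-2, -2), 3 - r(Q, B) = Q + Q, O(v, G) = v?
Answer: -681/2 ≈ -340.50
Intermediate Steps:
r(Q, B) = 3 - 2*Q (r(Q, B) = 3 - (Q + Q) = 3 - 2*Q)
p = 5/2 (p = (3 - 2*4)/(-2) = (3 - 8)*(-½) = -5*(-½) = 5/2 ≈ 2.5000)
z(x) = 5/2
(-15 - 1*78) - 99*z(1) = (-15 - 1*78) - 99*5/2 = (-15 - 78) - 495/2 = -93 - 495/2 = -681/2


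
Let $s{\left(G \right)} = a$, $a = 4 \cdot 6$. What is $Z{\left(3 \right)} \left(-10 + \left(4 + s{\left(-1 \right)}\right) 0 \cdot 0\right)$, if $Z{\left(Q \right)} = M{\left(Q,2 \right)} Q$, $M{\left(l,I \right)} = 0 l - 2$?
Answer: $60$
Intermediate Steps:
$a = 24$
$M{\left(l,I \right)} = -2$ ($M{\left(l,I \right)} = 0 - 2 = -2$)
$s{\left(G \right)} = 24$
$Z{\left(Q \right)} = - 2 Q$
$Z{\left(3 \right)} \left(-10 + \left(4 + s{\left(-1 \right)}\right) 0 \cdot 0\right) = \left(-2\right) 3 \left(-10 + \left(4 + 24\right) 0 \cdot 0\right) = - 6 \left(-10 + 28 \cdot 0 \cdot 0\right) = - 6 \left(-10 + 0 \cdot 0\right) = - 6 \left(-10 + 0\right) = \left(-6\right) \left(-10\right) = 60$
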